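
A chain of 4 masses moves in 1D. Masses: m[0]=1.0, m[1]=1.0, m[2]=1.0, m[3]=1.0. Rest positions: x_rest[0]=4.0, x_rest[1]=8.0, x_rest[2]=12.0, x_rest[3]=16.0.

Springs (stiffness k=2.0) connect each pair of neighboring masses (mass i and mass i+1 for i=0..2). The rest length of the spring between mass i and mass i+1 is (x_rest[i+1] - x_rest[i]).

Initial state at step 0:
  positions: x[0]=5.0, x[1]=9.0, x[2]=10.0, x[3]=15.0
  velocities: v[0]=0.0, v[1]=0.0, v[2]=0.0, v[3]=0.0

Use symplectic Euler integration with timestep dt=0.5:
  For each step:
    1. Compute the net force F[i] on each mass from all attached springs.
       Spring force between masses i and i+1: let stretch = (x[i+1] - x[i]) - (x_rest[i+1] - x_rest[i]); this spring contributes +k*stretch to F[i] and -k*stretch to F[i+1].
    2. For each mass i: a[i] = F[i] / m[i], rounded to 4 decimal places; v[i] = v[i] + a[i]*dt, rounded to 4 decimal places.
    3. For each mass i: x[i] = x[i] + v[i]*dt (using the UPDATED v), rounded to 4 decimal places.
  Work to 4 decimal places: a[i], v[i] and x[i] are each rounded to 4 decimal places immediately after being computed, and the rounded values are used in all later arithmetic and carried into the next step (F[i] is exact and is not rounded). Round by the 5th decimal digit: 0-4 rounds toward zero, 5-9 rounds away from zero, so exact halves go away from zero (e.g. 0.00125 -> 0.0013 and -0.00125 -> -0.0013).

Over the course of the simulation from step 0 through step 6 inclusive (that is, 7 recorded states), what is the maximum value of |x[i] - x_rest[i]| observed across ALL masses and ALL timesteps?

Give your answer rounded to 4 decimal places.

Step 0: x=[5.0000 9.0000 10.0000 15.0000] v=[0.0000 0.0000 0.0000 0.0000]
Step 1: x=[5.0000 7.5000 12.0000 14.5000] v=[0.0000 -3.0000 4.0000 -1.0000]
Step 2: x=[4.2500 7.0000 13.0000 14.7500] v=[-1.5000 -1.0000 2.0000 0.5000]
Step 3: x=[2.8750 8.1250 11.8750 16.1250] v=[-2.7500 2.2500 -2.2500 2.7500]
Step 4: x=[2.1250 8.5000 11.0000 17.3750] v=[-1.5000 0.7500 -1.7500 2.5000]
Step 5: x=[2.5625 6.9375 12.0625 17.4375] v=[0.8750 -3.1250 2.1250 0.1250]
Step 6: x=[3.1875 5.7500 13.2500 16.8125] v=[1.2500 -2.3750 2.3750 -1.2500]
Max displacement = 2.2500

Answer: 2.2500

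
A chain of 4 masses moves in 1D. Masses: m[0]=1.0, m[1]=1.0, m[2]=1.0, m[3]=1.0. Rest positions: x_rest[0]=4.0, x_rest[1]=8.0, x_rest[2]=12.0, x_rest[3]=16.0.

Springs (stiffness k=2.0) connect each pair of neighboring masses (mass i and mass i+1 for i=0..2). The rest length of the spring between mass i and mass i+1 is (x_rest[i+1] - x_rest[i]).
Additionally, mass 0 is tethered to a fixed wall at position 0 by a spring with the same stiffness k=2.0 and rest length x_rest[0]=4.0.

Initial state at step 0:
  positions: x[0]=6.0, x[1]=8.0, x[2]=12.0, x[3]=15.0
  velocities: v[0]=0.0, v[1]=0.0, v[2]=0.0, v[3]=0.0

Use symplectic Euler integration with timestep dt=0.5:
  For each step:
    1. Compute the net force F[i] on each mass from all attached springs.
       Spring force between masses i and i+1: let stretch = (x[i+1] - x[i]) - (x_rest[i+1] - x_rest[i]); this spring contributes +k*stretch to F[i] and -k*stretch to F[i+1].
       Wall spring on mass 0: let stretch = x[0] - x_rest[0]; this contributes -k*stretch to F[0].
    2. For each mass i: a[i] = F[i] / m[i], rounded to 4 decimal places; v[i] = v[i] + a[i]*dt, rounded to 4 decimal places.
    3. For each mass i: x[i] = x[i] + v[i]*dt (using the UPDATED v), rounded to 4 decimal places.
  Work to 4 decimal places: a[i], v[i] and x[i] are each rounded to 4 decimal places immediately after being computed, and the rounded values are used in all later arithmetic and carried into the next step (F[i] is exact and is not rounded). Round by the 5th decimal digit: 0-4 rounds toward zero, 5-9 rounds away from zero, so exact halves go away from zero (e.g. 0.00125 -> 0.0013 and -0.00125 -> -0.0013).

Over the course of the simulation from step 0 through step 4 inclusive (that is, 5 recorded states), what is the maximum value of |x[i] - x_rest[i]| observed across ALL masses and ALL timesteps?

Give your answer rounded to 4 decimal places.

Answer: 2.1250

Derivation:
Step 0: x=[6.0000 8.0000 12.0000 15.0000] v=[0.0000 0.0000 0.0000 0.0000]
Step 1: x=[4.0000 9.0000 11.5000 15.5000] v=[-4.0000 2.0000 -1.0000 1.0000]
Step 2: x=[2.5000 8.7500 11.7500 16.0000] v=[-3.0000 -0.5000 0.5000 1.0000]
Step 3: x=[2.8750 6.8750 12.6250 16.3750] v=[0.7500 -3.7500 1.7500 0.7500]
Step 4: x=[3.8125 5.8750 12.5000 16.8750] v=[1.8750 -2.0000 -0.2500 1.0000]
Max displacement = 2.1250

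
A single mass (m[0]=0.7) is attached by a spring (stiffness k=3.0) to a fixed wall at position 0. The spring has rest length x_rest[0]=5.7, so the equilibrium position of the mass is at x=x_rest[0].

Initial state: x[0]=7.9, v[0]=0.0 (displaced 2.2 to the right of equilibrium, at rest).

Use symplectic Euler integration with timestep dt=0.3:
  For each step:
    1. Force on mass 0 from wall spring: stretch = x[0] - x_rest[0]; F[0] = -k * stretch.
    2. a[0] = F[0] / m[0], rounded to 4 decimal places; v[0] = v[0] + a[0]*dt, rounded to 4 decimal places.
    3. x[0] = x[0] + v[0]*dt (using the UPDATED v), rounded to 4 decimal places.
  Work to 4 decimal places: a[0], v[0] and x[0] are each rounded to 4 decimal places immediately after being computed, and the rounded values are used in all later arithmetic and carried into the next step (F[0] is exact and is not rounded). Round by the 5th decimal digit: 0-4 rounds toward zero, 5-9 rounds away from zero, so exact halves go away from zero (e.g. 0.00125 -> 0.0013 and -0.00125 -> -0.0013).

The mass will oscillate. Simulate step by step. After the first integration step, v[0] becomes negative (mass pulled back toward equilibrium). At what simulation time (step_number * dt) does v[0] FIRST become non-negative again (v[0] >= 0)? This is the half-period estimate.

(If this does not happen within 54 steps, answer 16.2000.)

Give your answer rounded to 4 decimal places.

Step 0: x=[7.9000] v=[0.0000]
Step 1: x=[7.0514] v=[-2.8286]
Step 2: x=[5.6816] v=[-4.5661]
Step 3: x=[4.3189] v=[-4.5424]
Step 4: x=[3.4889] v=[-2.7667]
Step 5: x=[3.5117] v=[0.0761]
First v>=0 after going negative at step 5, time=1.5000

Answer: 1.5000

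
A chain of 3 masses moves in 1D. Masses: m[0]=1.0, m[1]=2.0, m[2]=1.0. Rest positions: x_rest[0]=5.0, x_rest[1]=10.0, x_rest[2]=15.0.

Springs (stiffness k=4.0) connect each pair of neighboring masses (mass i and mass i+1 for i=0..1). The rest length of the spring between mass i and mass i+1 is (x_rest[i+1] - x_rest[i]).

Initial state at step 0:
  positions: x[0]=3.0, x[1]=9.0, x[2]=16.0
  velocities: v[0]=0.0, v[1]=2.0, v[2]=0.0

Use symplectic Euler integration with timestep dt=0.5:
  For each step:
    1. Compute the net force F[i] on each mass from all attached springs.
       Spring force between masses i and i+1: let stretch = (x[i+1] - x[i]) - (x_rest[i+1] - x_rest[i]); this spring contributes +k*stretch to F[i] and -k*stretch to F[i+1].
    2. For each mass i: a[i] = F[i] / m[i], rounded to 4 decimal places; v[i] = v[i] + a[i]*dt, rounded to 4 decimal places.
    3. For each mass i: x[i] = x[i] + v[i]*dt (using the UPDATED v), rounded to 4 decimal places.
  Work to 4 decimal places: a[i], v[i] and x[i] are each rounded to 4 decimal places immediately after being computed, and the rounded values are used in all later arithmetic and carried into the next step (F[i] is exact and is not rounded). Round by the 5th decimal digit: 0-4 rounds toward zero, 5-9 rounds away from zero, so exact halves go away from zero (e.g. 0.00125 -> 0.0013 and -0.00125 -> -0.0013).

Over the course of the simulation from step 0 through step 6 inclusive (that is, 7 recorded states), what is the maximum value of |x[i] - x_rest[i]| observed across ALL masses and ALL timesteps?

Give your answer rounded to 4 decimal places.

Answer: 3.5000

Derivation:
Step 0: x=[3.0000 9.0000 16.0000] v=[0.0000 2.0000 0.0000]
Step 1: x=[4.0000 10.5000 14.0000] v=[2.0000 3.0000 -4.0000]
Step 2: x=[6.5000 10.5000 13.5000] v=[5.0000 0.0000 -1.0000]
Step 3: x=[8.0000 10.0000 15.0000] v=[3.0000 -1.0000 3.0000]
Step 4: x=[6.5000 11.0000 16.5000] v=[-3.0000 2.0000 3.0000]
Step 5: x=[4.5000 12.5000 17.5000] v=[-4.0000 3.0000 2.0000]
Step 6: x=[5.5000 12.5000 18.5000] v=[2.0000 0.0000 2.0000]
Max displacement = 3.5000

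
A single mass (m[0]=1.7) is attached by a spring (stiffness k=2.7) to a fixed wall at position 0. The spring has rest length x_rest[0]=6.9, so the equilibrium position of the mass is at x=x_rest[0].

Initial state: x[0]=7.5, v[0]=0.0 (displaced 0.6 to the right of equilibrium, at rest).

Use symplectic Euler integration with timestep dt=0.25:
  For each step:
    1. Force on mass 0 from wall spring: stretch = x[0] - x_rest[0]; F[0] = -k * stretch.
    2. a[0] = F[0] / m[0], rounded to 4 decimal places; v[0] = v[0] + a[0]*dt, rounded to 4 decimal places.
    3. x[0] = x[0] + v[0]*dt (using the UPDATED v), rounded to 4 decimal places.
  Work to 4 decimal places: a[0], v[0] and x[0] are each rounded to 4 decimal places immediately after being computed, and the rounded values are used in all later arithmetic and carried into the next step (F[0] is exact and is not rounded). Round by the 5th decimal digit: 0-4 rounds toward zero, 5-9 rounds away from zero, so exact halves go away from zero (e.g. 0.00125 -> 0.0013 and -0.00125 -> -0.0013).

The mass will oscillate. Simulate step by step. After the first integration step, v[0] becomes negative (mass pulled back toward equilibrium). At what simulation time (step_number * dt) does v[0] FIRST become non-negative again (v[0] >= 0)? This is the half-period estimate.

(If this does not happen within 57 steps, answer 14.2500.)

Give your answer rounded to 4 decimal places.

Answer: 2.5000

Derivation:
Step 0: x=[7.5000] v=[0.0000]
Step 1: x=[7.4405] v=[-0.2382]
Step 2: x=[7.3273] v=[-0.4528]
Step 3: x=[7.1717] v=[-0.6225]
Step 4: x=[6.9891] v=[-0.7304]
Step 5: x=[6.7977] v=[-0.7658]
Step 6: x=[6.6164] v=[-0.7252]
Step 7: x=[6.4633] v=[-0.6126]
Step 8: x=[6.3535] v=[-0.4392]
Step 9: x=[6.2980] v=[-0.2222]
Step 10: x=[6.3022] v=[0.0168]
First v>=0 after going negative at step 10, time=2.5000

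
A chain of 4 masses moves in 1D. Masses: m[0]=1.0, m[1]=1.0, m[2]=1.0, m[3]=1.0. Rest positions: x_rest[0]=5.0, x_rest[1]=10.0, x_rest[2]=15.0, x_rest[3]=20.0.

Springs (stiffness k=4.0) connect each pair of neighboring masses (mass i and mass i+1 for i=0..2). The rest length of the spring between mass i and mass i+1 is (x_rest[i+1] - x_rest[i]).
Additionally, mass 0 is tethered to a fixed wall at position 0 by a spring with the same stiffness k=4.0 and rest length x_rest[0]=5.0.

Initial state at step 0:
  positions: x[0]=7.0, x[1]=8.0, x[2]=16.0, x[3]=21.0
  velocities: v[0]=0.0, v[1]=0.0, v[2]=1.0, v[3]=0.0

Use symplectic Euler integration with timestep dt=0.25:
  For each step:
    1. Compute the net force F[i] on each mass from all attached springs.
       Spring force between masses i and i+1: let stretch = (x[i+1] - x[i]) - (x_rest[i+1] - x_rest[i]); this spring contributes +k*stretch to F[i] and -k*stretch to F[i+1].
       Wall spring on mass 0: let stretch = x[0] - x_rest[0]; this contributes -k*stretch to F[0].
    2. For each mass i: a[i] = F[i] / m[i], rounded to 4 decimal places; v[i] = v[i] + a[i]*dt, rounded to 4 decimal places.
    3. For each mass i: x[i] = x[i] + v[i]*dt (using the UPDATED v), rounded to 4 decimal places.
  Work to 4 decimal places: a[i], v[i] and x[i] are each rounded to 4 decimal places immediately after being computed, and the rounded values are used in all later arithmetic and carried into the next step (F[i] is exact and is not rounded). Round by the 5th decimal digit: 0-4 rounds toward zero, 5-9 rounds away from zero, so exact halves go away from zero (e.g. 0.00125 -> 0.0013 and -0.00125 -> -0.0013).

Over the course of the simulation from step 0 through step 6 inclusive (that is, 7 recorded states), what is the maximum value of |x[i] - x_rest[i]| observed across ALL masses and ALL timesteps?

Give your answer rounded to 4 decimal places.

Step 0: x=[7.0000 8.0000 16.0000 21.0000] v=[0.0000 0.0000 1.0000 0.0000]
Step 1: x=[5.5000 9.7500 15.5000 21.0000] v=[-6.0000 7.0000 -2.0000 0.0000]
Step 2: x=[3.6875 11.8750 14.9375 20.8750] v=[-7.2500 8.5000 -2.2500 -0.5000]
Step 3: x=[3.0000 12.7188 15.0938 20.5156] v=[-2.7500 3.3750 0.6250 -1.4375]
Step 4: x=[3.9922 11.7266 16.0118 20.0508] v=[3.9688 -3.9688 3.6718 -1.8593]
Step 5: x=[5.9200 9.8721 16.8682 19.8262] v=[7.7110 -7.4180 3.4256 -0.8983]
Step 6: x=[7.3558 8.7786 16.7151 20.1121] v=[5.7431 -4.3740 -0.6125 1.1437]
Max displacement = 2.7188

Answer: 2.7188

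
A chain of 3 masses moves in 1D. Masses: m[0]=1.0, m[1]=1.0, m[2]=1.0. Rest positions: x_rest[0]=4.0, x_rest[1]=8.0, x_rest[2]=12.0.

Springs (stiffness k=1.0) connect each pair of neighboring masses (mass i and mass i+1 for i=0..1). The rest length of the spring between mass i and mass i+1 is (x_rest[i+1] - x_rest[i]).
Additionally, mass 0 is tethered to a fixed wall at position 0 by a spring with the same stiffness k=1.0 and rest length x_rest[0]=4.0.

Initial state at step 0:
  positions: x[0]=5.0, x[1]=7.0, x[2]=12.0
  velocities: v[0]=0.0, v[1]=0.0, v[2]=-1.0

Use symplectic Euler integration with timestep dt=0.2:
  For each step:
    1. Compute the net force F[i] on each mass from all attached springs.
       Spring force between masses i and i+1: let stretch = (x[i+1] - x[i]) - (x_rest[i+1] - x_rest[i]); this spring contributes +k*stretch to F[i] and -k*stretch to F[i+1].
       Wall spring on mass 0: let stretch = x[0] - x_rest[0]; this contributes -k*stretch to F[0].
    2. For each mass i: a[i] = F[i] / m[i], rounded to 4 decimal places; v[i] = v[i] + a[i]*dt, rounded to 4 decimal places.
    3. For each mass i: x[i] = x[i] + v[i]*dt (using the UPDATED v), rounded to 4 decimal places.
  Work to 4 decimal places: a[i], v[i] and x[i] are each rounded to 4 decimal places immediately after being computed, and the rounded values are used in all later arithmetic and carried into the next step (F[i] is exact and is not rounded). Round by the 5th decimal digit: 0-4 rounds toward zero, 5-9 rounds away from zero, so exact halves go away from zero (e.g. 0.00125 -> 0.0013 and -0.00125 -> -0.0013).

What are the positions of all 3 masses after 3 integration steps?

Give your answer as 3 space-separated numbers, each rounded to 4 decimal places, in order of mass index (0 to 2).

Answer: 4.3499 7.6111 11.2225

Derivation:
Step 0: x=[5.0000 7.0000 12.0000] v=[0.0000 0.0000 -1.0000]
Step 1: x=[4.8800 7.1200 11.7600] v=[-0.6000 0.6000 -1.2000]
Step 2: x=[4.6544 7.3360 11.4944] v=[-1.1280 1.0800 -1.3280]
Step 3: x=[4.3499 7.6111 11.2225] v=[-1.5226 1.3754 -1.3597]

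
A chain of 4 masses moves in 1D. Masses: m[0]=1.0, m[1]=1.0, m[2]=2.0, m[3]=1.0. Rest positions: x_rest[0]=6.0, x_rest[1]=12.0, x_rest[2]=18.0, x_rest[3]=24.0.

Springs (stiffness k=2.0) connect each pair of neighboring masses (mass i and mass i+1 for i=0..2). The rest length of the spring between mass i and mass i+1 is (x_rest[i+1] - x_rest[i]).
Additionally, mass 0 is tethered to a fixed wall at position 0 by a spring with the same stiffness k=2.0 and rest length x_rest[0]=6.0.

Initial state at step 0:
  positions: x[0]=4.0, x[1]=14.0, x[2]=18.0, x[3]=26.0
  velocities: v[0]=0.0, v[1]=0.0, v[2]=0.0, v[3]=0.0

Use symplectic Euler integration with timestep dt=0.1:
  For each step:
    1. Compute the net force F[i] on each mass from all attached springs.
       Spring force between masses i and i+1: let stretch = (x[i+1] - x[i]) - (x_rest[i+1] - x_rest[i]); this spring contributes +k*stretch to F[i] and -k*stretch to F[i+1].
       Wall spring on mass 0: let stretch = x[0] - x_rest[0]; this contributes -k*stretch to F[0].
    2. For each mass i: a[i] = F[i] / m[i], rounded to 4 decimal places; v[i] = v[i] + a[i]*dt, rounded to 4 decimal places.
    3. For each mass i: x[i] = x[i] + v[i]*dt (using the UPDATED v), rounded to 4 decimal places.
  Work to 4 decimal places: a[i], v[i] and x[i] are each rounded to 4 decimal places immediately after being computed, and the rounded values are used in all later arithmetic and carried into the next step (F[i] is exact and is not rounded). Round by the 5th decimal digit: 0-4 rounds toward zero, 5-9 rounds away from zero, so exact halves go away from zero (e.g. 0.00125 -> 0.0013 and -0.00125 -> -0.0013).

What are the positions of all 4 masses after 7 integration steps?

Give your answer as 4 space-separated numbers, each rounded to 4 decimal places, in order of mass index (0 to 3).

Step 0: x=[4.0000 14.0000 18.0000 26.0000] v=[0.0000 0.0000 0.0000 0.0000]
Step 1: x=[4.1200 13.8800 18.0400 25.9600] v=[1.2000 -1.2000 0.4000 -0.4000]
Step 2: x=[4.3528 13.6480 18.1176 25.8816] v=[2.3280 -2.3200 0.7760 -0.7840]
Step 3: x=[4.6845 13.3195 18.2281 25.7679] v=[3.3165 -3.2851 1.1054 -1.1368]
Step 4: x=[5.0952 12.9165 18.3650 25.6234] v=[4.1066 -4.0304 1.3685 -1.4448]
Step 5: x=[5.5604 12.4660 18.5200 25.4538] v=[4.6518 -4.5050 1.5495 -1.6965]
Step 6: x=[6.0525 11.9985 18.6838 25.2655] v=[4.9208 -4.6753 1.6375 -1.8833]
Step 7: x=[6.5425 11.5458 18.8465 25.0655] v=[4.8995 -4.5274 1.6271 -1.9996]

Answer: 6.5425 11.5458 18.8465 25.0655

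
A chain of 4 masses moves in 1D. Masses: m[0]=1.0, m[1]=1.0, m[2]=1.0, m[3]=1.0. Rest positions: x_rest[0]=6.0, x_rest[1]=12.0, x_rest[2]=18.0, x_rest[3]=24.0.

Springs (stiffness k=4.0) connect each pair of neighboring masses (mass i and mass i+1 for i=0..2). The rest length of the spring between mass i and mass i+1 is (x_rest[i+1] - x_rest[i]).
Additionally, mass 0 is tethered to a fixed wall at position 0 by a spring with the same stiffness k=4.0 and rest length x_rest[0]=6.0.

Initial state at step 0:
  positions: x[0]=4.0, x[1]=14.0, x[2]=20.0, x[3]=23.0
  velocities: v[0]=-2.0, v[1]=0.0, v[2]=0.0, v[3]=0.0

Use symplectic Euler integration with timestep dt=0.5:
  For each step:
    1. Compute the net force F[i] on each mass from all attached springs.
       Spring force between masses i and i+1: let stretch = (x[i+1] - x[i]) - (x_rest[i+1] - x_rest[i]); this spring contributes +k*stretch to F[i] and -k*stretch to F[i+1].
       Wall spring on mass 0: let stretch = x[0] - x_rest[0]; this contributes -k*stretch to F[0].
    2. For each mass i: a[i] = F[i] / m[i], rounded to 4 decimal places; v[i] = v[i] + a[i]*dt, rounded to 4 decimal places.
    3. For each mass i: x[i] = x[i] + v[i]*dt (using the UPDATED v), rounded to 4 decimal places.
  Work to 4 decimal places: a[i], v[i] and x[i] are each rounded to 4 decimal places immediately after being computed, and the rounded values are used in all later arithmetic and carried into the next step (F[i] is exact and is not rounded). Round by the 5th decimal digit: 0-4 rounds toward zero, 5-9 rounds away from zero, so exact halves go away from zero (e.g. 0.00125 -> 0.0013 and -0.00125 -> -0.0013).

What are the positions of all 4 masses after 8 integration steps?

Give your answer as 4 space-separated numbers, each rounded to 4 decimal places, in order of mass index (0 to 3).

Answer: 7.0000 10.0000 16.0000 25.0000

Derivation:
Step 0: x=[4.0000 14.0000 20.0000 23.0000] v=[-2.0000 0.0000 0.0000 0.0000]
Step 1: x=[9.0000 10.0000 17.0000 26.0000] v=[10.0000 -8.0000 -6.0000 6.0000]
Step 2: x=[6.0000 12.0000 16.0000 26.0000] v=[-6.0000 4.0000 -2.0000 0.0000]
Step 3: x=[3.0000 12.0000 21.0000 22.0000] v=[-6.0000 0.0000 10.0000 -8.0000]
Step 4: x=[6.0000 12.0000 18.0000 23.0000] v=[6.0000 0.0000 -6.0000 2.0000]
Step 5: x=[9.0000 12.0000 14.0000 25.0000] v=[6.0000 0.0000 -8.0000 4.0000]
Step 6: x=[6.0000 11.0000 19.0000 22.0000] v=[-6.0000 -2.0000 10.0000 -6.0000]
Step 7: x=[2.0000 13.0000 19.0000 22.0000] v=[-8.0000 4.0000 0.0000 0.0000]
Step 8: x=[7.0000 10.0000 16.0000 25.0000] v=[10.0000 -6.0000 -6.0000 6.0000]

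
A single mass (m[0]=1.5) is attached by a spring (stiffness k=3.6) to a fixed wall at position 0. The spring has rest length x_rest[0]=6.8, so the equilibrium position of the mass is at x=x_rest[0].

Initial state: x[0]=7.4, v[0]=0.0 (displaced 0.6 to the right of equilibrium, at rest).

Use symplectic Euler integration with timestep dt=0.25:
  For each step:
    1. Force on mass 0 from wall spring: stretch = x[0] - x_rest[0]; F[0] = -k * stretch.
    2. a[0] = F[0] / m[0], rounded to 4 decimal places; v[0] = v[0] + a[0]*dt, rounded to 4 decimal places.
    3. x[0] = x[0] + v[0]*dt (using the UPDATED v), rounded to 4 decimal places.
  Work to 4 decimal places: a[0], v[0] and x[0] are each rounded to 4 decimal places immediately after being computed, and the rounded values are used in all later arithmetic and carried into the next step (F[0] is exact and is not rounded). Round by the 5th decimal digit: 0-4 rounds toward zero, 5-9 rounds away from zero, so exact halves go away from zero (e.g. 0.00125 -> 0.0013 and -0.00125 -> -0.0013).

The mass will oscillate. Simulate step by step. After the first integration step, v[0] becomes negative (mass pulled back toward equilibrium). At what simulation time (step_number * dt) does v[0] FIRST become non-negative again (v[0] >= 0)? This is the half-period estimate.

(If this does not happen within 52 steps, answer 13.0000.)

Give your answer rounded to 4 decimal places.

Step 0: x=[7.4000] v=[0.0000]
Step 1: x=[7.3100] v=[-0.3600]
Step 2: x=[7.1435] v=[-0.6660]
Step 3: x=[6.9255] v=[-0.8721]
Step 4: x=[6.6887] v=[-0.9474]
Step 5: x=[6.4686] v=[-0.8806]
Step 6: x=[6.2982] v=[-0.6818]
Step 7: x=[6.2030] v=[-0.3807]
Step 8: x=[6.1974] v=[-0.0225]
Step 9: x=[6.2822] v=[0.3391]
First v>=0 after going negative at step 9, time=2.2500

Answer: 2.2500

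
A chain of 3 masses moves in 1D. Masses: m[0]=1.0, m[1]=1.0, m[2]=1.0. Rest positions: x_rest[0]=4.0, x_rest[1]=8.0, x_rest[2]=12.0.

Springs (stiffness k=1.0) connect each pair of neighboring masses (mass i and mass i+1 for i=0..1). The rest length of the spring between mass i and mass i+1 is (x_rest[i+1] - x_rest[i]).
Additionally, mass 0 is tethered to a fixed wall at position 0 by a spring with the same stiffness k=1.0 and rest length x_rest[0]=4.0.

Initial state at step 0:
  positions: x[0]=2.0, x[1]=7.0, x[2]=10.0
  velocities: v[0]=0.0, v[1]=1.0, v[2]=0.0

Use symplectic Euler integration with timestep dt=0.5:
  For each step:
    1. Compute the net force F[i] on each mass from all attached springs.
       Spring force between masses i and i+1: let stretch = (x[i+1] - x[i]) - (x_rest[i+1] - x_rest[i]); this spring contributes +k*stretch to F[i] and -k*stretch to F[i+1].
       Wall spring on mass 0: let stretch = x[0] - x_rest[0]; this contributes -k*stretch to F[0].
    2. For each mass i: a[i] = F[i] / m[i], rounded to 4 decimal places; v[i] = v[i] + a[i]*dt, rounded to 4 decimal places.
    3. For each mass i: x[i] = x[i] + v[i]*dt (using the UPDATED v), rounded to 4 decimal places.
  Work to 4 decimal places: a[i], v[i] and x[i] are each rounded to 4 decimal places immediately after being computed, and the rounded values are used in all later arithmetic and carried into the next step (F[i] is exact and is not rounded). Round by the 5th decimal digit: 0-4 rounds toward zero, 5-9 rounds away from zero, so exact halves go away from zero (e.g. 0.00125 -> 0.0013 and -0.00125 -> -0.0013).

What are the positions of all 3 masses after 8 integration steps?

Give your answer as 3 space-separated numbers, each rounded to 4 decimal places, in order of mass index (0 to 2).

Answer: 4.0366 9.3012 13.8979

Derivation:
Step 0: x=[2.0000 7.0000 10.0000] v=[0.0000 1.0000 0.0000]
Step 1: x=[2.7500 7.0000 10.2500] v=[1.5000 0.0000 0.5000]
Step 2: x=[3.8750 6.7500 10.6875] v=[2.2500 -0.5000 0.8750]
Step 3: x=[4.7500 6.7657 11.1407] v=[1.7500 0.0313 0.9063]
Step 4: x=[4.9415 7.3712 11.5001] v=[0.3829 1.2110 0.7188]
Step 5: x=[4.5050 8.4015 11.8273] v=[-0.8730 2.0606 0.6544]
Step 6: x=[3.9164 9.3142 12.2981] v=[-1.1773 1.8253 0.9415]
Step 7: x=[3.6981 9.6234 13.0229] v=[-0.4366 0.6184 1.4496]
Step 8: x=[4.0366 9.3012 13.8979] v=[0.6770 -0.6445 1.7499]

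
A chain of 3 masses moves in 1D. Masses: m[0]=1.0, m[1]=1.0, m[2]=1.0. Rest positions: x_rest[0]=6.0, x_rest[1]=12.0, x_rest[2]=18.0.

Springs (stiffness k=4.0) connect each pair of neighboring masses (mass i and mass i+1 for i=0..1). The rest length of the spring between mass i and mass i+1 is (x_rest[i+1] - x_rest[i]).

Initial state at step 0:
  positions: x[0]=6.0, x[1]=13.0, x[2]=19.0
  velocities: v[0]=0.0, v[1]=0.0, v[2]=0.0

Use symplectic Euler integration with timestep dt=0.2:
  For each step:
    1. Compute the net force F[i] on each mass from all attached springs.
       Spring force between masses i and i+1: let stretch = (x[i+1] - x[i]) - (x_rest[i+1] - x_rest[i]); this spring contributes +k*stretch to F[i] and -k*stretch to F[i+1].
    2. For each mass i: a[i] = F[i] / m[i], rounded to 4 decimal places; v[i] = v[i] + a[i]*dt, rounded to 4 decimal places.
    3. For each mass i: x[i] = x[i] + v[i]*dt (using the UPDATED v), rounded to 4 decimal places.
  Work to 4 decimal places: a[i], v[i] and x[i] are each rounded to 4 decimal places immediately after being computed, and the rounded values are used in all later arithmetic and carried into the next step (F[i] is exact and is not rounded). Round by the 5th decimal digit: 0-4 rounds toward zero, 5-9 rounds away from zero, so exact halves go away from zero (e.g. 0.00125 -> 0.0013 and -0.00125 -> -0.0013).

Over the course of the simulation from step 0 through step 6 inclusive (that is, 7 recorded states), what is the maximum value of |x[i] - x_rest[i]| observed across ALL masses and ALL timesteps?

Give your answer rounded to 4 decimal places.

Answer: 1.1287

Derivation:
Step 0: x=[6.0000 13.0000 19.0000] v=[0.0000 0.0000 0.0000]
Step 1: x=[6.1600 12.8400 19.0000] v=[0.8000 -0.8000 0.0000]
Step 2: x=[6.4288 12.5968 18.9744] v=[1.3440 -1.2160 -0.1280]
Step 3: x=[6.7245 12.3871 18.8884] v=[1.4784 -1.0483 -0.4301]
Step 4: x=[6.9662 12.3116 18.7222] v=[1.2085 -0.3773 -0.8311]
Step 5: x=[7.1032 12.4066 18.4903] v=[0.6848 0.4749 -1.1596]
Step 6: x=[7.1287 12.6264 18.2450] v=[0.1275 1.0991 -1.2266]
Max displacement = 1.1287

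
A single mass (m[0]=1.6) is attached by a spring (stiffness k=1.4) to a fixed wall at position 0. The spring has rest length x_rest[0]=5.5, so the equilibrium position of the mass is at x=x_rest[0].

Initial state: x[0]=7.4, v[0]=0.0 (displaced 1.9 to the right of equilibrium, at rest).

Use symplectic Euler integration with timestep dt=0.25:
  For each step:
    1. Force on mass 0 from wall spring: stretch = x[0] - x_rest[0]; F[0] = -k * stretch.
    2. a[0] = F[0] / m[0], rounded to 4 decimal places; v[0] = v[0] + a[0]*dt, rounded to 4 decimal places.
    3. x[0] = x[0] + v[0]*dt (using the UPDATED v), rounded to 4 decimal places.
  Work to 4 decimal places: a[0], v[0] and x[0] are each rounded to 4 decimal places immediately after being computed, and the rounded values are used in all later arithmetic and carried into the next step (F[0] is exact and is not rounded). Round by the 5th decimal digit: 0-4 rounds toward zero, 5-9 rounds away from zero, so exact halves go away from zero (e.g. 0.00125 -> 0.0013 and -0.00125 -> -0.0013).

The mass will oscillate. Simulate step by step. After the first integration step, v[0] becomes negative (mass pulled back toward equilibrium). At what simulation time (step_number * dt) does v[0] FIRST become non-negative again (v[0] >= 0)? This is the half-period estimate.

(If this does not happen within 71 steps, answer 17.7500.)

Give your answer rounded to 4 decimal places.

Step 0: x=[7.4000] v=[0.0000]
Step 1: x=[7.2961] v=[-0.4156]
Step 2: x=[7.0940] v=[-0.8085]
Step 3: x=[6.8047] v=[-1.1572]
Step 4: x=[6.4441] v=[-1.4426]
Step 5: x=[6.0318] v=[-1.6491]
Step 6: x=[5.5905] v=[-1.7654]
Step 7: x=[5.1442] v=[-1.7852]
Step 8: x=[4.7174] v=[-1.7074]
Step 9: x=[4.3334] v=[-1.5362]
Step 10: x=[4.0132] v=[-1.2810]
Step 11: x=[3.7743] v=[-0.9558]
Step 12: x=[3.6297] v=[-0.5783]
Step 13: x=[3.5874] v=[-0.1692]
Step 14: x=[3.6497] v=[0.2492]
First v>=0 after going negative at step 14, time=3.5000

Answer: 3.5000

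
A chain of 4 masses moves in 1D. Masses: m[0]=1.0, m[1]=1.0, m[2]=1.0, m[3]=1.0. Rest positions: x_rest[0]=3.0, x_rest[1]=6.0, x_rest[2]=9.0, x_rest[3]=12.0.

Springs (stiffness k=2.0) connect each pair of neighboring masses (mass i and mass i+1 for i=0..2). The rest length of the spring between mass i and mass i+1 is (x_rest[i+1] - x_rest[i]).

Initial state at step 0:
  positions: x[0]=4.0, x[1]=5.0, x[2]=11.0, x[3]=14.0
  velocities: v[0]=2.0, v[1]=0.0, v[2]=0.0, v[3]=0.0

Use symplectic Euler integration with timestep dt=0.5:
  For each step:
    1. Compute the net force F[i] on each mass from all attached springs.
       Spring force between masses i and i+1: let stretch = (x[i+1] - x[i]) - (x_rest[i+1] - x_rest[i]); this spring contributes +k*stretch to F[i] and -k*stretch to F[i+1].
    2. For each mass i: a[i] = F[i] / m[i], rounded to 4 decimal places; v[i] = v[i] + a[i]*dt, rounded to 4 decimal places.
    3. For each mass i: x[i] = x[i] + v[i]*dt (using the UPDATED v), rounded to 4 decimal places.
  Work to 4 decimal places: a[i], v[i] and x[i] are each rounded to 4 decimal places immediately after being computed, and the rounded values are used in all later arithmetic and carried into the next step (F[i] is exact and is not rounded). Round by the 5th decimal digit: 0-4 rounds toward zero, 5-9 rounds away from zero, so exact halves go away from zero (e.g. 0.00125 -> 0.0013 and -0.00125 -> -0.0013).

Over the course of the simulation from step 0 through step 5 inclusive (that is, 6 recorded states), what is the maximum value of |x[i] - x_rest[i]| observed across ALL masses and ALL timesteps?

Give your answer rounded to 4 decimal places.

Step 0: x=[4.0000 5.0000 11.0000 14.0000] v=[2.0000 0.0000 0.0000 0.0000]
Step 1: x=[4.0000 7.5000 9.5000 14.0000] v=[0.0000 5.0000 -3.0000 0.0000]
Step 2: x=[4.2500 9.2500 9.2500 13.2500] v=[0.5000 3.5000 -0.5000 -1.5000]
Step 3: x=[5.5000 8.5000 11.0000 12.0000] v=[2.5000 -1.5000 3.5000 -2.5000]
Step 4: x=[6.7500 7.5000 12.0000 11.7500] v=[2.5000 -2.0000 2.0000 -0.5000]
Step 5: x=[6.8750 8.3750 10.6250 13.1250] v=[0.2500 1.7500 -2.7500 2.7500]
Max displacement = 3.8750

Answer: 3.8750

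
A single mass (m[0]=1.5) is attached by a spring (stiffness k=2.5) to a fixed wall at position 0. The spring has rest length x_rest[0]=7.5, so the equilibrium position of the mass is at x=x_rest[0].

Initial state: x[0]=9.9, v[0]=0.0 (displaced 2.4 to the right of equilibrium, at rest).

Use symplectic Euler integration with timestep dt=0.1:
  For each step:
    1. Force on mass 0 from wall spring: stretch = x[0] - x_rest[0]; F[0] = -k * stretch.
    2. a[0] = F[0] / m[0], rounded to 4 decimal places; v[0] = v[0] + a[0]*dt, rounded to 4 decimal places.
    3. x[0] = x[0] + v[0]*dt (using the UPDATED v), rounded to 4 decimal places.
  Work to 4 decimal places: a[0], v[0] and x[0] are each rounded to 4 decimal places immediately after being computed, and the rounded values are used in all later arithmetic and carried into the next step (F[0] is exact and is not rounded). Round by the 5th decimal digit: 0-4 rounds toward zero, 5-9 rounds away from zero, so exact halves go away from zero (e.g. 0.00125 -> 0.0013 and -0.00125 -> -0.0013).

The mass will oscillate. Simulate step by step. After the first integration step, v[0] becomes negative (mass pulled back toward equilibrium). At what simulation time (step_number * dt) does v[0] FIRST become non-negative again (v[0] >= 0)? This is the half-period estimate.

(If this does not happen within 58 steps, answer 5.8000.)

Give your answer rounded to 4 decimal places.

Step 0: x=[9.9000] v=[0.0000]
Step 1: x=[9.8600] v=[-0.4000]
Step 2: x=[9.7807] v=[-0.7933]
Step 3: x=[9.6634] v=[-1.1734]
Step 4: x=[9.5100] v=[-1.5340]
Step 5: x=[9.3231] v=[-1.8690]
Step 6: x=[9.1058] v=[-2.1729]
Step 7: x=[8.8618] v=[-2.4405]
Step 8: x=[8.5951] v=[-2.6675]
Step 9: x=[8.3101] v=[-2.8500]
Step 10: x=[8.0116] v=[-2.9850]
Step 11: x=[7.7046] v=[-3.0703]
Step 12: x=[7.3942] v=[-3.1044]
Step 13: x=[7.0855] v=[-3.0868]
Step 14: x=[6.7837] v=[-3.0177]
Step 15: x=[6.4939] v=[-2.8983]
Step 16: x=[6.2208] v=[-2.7306]
Step 17: x=[5.9691] v=[-2.5174]
Step 18: x=[5.7429] v=[-2.2623]
Step 19: x=[5.5460] v=[-1.9695]
Step 20: x=[5.3816] v=[-1.6438]
Step 21: x=[5.2525] v=[-1.2907]
Step 22: x=[5.1609] v=[-0.9161]
Step 23: x=[5.1083] v=[-0.5263]
Step 24: x=[5.0955] v=[-0.1277]
Step 25: x=[5.1228] v=[0.2731]
First v>=0 after going negative at step 25, time=2.5000

Answer: 2.5000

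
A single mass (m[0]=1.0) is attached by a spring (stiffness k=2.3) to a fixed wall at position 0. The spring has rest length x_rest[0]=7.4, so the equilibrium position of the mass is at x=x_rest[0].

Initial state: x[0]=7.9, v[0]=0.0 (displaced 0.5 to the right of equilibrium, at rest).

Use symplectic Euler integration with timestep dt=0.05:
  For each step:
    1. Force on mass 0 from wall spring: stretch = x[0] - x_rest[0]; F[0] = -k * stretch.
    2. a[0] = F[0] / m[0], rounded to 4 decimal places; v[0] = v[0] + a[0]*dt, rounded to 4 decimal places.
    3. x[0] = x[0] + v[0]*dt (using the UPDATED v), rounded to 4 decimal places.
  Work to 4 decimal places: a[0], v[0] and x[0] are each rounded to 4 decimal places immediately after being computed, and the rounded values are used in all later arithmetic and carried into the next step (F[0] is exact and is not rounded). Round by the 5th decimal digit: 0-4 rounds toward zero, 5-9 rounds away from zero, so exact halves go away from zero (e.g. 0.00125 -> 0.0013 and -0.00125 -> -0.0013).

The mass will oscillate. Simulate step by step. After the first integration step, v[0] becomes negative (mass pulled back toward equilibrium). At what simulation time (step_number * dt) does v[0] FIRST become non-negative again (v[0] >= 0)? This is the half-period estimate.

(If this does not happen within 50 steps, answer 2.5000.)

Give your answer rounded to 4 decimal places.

Step 0: x=[7.9000] v=[0.0000]
Step 1: x=[7.8971] v=[-0.0575]
Step 2: x=[7.8914] v=[-0.1147]
Step 3: x=[7.8828] v=[-0.1712]
Step 4: x=[7.8715] v=[-0.2267]
Step 5: x=[7.8575] v=[-0.2809]
Step 6: x=[7.8408] v=[-0.3335]
Step 7: x=[7.8216] v=[-0.3842]
Step 8: x=[7.8000] v=[-0.4327]
Step 9: x=[7.7761] v=[-0.4787]
Step 10: x=[7.7500] v=[-0.5220]
Step 11: x=[7.7219] v=[-0.5623]
Step 12: x=[7.6919] v=[-0.5993]
Step 13: x=[7.6603] v=[-0.6329]
Step 14: x=[7.6272] v=[-0.6628]
Step 15: x=[7.5928] v=[-0.6889]
Step 16: x=[7.5572] v=[-0.7111]
Step 17: x=[7.5207] v=[-0.7292]
Step 18: x=[7.4835] v=[-0.7431]
Step 19: x=[7.4459] v=[-0.7527]
Step 20: x=[7.4080] v=[-0.7580]
Step 21: x=[7.3701] v=[-0.7589]
Step 22: x=[7.3323] v=[-0.7555]
Step 23: x=[7.2949] v=[-0.7477]
Step 24: x=[7.2581] v=[-0.7356]
Step 25: x=[7.2221] v=[-0.7193]
Step 26: x=[7.1872] v=[-0.6988]
Step 27: x=[7.1535] v=[-0.6743]
Step 28: x=[7.1212] v=[-0.6460]
Step 29: x=[7.0905] v=[-0.6139]
Step 30: x=[7.0616] v=[-0.5783]
Step 31: x=[7.0346] v=[-0.5394]
Step 32: x=[7.0097] v=[-0.4974]
Step 33: x=[6.9871] v=[-0.4525]
Step 34: x=[6.9669] v=[-0.4050]
Step 35: x=[6.9491] v=[-0.3552]
Step 36: x=[6.9339] v=[-0.3033]
Step 37: x=[6.9214] v=[-0.2497]
Step 38: x=[6.9117] v=[-0.1947]
Step 39: x=[6.9048] v=[-0.1385]
Step 40: x=[6.9007] v=[-0.0816]
Step 41: x=[6.8995] v=[-0.0242]
Step 42: x=[6.9012] v=[0.0334]
First v>=0 after going negative at step 42, time=2.1000

Answer: 2.1000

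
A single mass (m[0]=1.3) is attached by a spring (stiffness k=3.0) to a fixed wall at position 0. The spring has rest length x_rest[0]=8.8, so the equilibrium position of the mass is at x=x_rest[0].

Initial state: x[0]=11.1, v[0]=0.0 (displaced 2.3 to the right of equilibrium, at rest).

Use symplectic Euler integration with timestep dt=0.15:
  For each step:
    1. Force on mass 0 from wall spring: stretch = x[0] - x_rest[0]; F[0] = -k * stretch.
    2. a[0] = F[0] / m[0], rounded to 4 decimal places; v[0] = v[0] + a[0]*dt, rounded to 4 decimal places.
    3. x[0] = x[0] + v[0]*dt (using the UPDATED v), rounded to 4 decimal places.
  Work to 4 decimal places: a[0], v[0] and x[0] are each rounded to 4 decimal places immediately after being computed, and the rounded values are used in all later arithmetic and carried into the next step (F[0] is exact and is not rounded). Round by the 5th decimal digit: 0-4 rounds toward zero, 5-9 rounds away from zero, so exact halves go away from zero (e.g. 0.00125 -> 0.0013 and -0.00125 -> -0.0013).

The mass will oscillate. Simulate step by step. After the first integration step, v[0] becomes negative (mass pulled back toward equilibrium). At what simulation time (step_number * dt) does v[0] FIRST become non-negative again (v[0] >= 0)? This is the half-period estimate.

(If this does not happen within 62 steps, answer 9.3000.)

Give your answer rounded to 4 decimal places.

Answer: 2.1000

Derivation:
Step 0: x=[11.1000] v=[0.0000]
Step 1: x=[10.9806] v=[-0.7962]
Step 2: x=[10.7480] v=[-1.5510]
Step 3: x=[10.4142] v=[-2.2253]
Step 4: x=[9.9966] v=[-2.7841]
Step 5: x=[9.5169] v=[-3.1983]
Step 6: x=[8.9999] v=[-3.4465]
Step 7: x=[8.4725] v=[-3.5157]
Step 8: x=[7.9622] v=[-3.4023]
Step 9: x=[7.4954] v=[-3.1123]
Step 10: x=[7.0963] v=[-2.6607]
Step 11: x=[6.7857] v=[-2.0710]
Step 12: x=[6.5796] v=[-1.3737]
Step 13: x=[6.4888] v=[-0.6051]
Step 14: x=[6.5180] v=[0.1949]
First v>=0 after going negative at step 14, time=2.1000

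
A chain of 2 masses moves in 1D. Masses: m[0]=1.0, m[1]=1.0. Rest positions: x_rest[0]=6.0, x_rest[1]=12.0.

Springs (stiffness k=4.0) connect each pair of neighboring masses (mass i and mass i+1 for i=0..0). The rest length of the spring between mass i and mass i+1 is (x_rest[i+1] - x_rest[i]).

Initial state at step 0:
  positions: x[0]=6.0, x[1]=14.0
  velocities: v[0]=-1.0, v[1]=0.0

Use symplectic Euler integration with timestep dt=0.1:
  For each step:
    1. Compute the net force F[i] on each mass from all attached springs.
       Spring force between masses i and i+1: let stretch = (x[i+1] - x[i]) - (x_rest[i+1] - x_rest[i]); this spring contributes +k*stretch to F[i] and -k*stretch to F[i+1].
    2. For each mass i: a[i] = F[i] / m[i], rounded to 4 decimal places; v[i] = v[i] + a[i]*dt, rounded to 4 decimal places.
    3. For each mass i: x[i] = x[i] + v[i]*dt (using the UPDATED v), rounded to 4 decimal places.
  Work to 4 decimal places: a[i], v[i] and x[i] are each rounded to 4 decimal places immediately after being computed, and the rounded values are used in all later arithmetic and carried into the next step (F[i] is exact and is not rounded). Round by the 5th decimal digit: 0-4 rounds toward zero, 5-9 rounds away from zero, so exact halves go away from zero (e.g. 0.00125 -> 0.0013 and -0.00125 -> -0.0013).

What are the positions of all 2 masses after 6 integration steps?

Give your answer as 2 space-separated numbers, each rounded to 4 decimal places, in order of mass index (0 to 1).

Step 0: x=[6.0000 14.0000] v=[-1.0000 0.0000]
Step 1: x=[5.9800 13.9200] v=[-0.2000 -0.8000]
Step 2: x=[6.0376 13.7624] v=[0.5760 -1.5760]
Step 3: x=[6.1642 13.5358] v=[1.2659 -2.2659]
Step 4: x=[6.3457 13.2544] v=[1.8145 -2.8145]
Step 5: x=[6.5635 12.9366] v=[2.1780 -3.1780]
Step 6: x=[6.7962 12.6039] v=[2.3272 -3.3272]

Answer: 6.7962 12.6039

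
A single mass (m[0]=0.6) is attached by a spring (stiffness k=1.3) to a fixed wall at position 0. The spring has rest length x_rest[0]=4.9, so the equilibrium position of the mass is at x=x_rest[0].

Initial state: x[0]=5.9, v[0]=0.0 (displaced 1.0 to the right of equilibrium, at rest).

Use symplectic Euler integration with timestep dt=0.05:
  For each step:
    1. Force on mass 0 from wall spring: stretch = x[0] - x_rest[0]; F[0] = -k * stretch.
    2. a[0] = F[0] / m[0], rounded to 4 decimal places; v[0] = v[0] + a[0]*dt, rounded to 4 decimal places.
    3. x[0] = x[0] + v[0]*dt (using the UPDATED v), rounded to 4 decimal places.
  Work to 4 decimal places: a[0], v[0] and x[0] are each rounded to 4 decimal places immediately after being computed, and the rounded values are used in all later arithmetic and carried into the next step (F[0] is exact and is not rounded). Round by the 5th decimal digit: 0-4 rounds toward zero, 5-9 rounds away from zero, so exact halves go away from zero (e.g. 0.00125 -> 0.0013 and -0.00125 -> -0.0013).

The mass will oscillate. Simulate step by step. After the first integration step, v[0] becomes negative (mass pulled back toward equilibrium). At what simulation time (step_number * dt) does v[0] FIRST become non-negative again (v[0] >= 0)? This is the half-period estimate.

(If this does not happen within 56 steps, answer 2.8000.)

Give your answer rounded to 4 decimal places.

Step 0: x=[5.9000] v=[0.0000]
Step 1: x=[5.8946] v=[-0.1083]
Step 2: x=[5.8838] v=[-0.2161]
Step 3: x=[5.8677] v=[-0.3227]
Step 4: x=[5.8463] v=[-0.4275]
Step 5: x=[5.8198] v=[-0.5300]
Step 6: x=[5.7883] v=[-0.6296]
Step 7: x=[5.7520] v=[-0.7258]
Step 8: x=[5.7111] v=[-0.8181]
Step 9: x=[5.6658] v=[-0.9060]
Step 10: x=[5.6164] v=[-0.9890]
Step 11: x=[5.5631] v=[-1.0666]
Step 12: x=[5.5062] v=[-1.1384]
Step 13: x=[5.4460] v=[-1.2041]
Step 14: x=[5.3828] v=[-1.2633]
Step 15: x=[5.3170] v=[-1.3156]
Step 16: x=[5.2490] v=[-1.3608]
Step 17: x=[5.1791] v=[-1.3986]
Step 18: x=[5.1077] v=[-1.4288]
Step 19: x=[5.0351] v=[-1.4513]
Step 20: x=[4.9618] v=[-1.4659]
Step 21: x=[4.8882] v=[-1.4726]
Step 22: x=[4.8146] v=[-1.4713]
Step 23: x=[4.7415] v=[-1.4621]
Step 24: x=[4.6693] v=[-1.4449]
Step 25: x=[4.5983] v=[-1.4199]
Step 26: x=[4.5289] v=[-1.3872]
Step 27: x=[4.4616] v=[-1.3470]
Step 28: x=[4.3966] v=[-1.2995]
Step 29: x=[4.3344] v=[-1.2450]
Step 30: x=[4.2752] v=[-1.1837]
Step 31: x=[4.2194] v=[-1.1160]
Step 32: x=[4.1673] v=[-1.0423]
Step 33: x=[4.1192] v=[-0.9629]
Step 34: x=[4.0753] v=[-0.8783]
Step 35: x=[4.0359] v=[-0.7890]
Step 36: x=[4.0011] v=[-0.6954]
Step 37: x=[3.9712] v=[-0.5980]
Step 38: x=[3.9463] v=[-0.4974]
Step 39: x=[3.9266] v=[-0.3941]
Step 40: x=[3.9122] v=[-0.2887]
Step 41: x=[3.9031] v=[-0.1817]
Step 42: x=[3.8994] v=[-0.0737]
Step 43: x=[3.9011] v=[0.0347]
First v>=0 after going negative at step 43, time=2.1500

Answer: 2.1500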